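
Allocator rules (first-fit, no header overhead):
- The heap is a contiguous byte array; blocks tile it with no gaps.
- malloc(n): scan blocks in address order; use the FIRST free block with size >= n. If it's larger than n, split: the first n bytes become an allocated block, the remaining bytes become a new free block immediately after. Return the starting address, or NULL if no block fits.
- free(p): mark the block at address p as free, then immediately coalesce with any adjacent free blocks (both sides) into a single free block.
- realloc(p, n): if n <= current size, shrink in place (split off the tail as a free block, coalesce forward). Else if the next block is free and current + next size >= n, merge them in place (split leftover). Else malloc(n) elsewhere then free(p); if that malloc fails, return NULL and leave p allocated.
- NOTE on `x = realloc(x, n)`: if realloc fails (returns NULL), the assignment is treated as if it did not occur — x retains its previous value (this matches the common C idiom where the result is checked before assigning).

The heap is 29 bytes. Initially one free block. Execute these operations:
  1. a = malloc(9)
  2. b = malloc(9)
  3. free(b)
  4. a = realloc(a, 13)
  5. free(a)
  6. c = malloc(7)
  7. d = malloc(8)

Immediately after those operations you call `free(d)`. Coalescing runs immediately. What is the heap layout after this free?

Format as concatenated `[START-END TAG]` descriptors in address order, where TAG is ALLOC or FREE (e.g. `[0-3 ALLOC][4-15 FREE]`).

Op 1: a = malloc(9) -> a = 0; heap: [0-8 ALLOC][9-28 FREE]
Op 2: b = malloc(9) -> b = 9; heap: [0-8 ALLOC][9-17 ALLOC][18-28 FREE]
Op 3: free(b) -> (freed b); heap: [0-8 ALLOC][9-28 FREE]
Op 4: a = realloc(a, 13) -> a = 0; heap: [0-12 ALLOC][13-28 FREE]
Op 5: free(a) -> (freed a); heap: [0-28 FREE]
Op 6: c = malloc(7) -> c = 0; heap: [0-6 ALLOC][7-28 FREE]
Op 7: d = malloc(8) -> d = 7; heap: [0-6 ALLOC][7-14 ALLOC][15-28 FREE]
free(d): d = 7 -> block [7-14 ALLOC]; mark free, coalesce with adjacent free neighbors -> [0-6 ALLOC][7-28 FREE]

Answer: [0-6 ALLOC][7-28 FREE]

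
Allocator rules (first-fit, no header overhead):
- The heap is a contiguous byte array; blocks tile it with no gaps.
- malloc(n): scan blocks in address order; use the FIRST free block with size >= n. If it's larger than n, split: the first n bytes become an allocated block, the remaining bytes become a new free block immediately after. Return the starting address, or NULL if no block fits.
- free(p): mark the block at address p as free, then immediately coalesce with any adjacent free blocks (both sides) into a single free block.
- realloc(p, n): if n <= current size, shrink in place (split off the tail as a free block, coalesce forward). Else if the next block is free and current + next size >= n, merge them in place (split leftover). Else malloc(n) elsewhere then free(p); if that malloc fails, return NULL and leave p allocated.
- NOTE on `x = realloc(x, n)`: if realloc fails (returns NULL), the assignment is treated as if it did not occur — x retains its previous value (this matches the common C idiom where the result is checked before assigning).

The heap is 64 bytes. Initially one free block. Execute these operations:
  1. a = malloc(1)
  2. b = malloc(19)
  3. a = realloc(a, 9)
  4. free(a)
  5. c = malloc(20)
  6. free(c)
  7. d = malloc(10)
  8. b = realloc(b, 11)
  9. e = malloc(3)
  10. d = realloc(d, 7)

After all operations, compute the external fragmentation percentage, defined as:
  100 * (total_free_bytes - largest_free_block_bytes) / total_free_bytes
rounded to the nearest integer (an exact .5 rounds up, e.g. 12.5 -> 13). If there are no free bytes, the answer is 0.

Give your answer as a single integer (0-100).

Answer: 14

Derivation:
Op 1: a = malloc(1) -> a = 0; heap: [0-0 ALLOC][1-63 FREE]
Op 2: b = malloc(19) -> b = 1; heap: [0-0 ALLOC][1-19 ALLOC][20-63 FREE]
Op 3: a = realloc(a, 9) -> a = 20; heap: [0-0 FREE][1-19 ALLOC][20-28 ALLOC][29-63 FREE]
Op 4: free(a) -> (freed a); heap: [0-0 FREE][1-19 ALLOC][20-63 FREE]
Op 5: c = malloc(20) -> c = 20; heap: [0-0 FREE][1-19 ALLOC][20-39 ALLOC][40-63 FREE]
Op 6: free(c) -> (freed c); heap: [0-0 FREE][1-19 ALLOC][20-63 FREE]
Op 7: d = malloc(10) -> d = 20; heap: [0-0 FREE][1-19 ALLOC][20-29 ALLOC][30-63 FREE]
Op 8: b = realloc(b, 11) -> b = 1; heap: [0-0 FREE][1-11 ALLOC][12-19 FREE][20-29 ALLOC][30-63 FREE]
Op 9: e = malloc(3) -> e = 12; heap: [0-0 FREE][1-11 ALLOC][12-14 ALLOC][15-19 FREE][20-29 ALLOC][30-63 FREE]
Op 10: d = realloc(d, 7) -> d = 20; heap: [0-0 FREE][1-11 ALLOC][12-14 ALLOC][15-19 FREE][20-26 ALLOC][27-63 FREE]
Free blocks: [1 5 37] total_free=43 largest=37 -> 100*(43-37)/43 = 600/43 ≈ 13.953 -> rounds to 14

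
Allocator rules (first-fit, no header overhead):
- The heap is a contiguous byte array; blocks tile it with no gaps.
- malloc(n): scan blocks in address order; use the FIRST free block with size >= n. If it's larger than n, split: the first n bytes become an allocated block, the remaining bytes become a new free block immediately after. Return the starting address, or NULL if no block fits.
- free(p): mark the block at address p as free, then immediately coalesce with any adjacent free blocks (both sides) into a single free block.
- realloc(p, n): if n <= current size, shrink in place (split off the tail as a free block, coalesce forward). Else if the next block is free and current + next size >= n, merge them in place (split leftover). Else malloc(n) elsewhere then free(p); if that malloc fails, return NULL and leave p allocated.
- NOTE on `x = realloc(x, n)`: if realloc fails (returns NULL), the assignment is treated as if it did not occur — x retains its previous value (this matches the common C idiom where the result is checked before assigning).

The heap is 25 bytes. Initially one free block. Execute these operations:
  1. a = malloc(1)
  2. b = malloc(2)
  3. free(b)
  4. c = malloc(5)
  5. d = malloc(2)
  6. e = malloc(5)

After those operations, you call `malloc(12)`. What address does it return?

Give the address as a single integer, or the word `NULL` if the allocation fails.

Answer: 13

Derivation:
Op 1: a = malloc(1) -> a = 0; heap: [0-0 ALLOC][1-24 FREE]
Op 2: b = malloc(2) -> b = 1; heap: [0-0 ALLOC][1-2 ALLOC][3-24 FREE]
Op 3: free(b) -> (freed b); heap: [0-0 ALLOC][1-24 FREE]
Op 4: c = malloc(5) -> c = 1; heap: [0-0 ALLOC][1-5 ALLOC][6-24 FREE]
Op 5: d = malloc(2) -> d = 6; heap: [0-0 ALLOC][1-5 ALLOC][6-7 ALLOC][8-24 FREE]
Op 6: e = malloc(5) -> e = 8; heap: [0-0 ALLOC][1-5 ALLOC][6-7 ALLOC][8-12 ALLOC][13-24 FREE]
malloc(12): first-fit scan over [0-0 ALLOC][1-5 ALLOC][6-7 ALLOC][8-12 ALLOC][13-24 FREE] -> 13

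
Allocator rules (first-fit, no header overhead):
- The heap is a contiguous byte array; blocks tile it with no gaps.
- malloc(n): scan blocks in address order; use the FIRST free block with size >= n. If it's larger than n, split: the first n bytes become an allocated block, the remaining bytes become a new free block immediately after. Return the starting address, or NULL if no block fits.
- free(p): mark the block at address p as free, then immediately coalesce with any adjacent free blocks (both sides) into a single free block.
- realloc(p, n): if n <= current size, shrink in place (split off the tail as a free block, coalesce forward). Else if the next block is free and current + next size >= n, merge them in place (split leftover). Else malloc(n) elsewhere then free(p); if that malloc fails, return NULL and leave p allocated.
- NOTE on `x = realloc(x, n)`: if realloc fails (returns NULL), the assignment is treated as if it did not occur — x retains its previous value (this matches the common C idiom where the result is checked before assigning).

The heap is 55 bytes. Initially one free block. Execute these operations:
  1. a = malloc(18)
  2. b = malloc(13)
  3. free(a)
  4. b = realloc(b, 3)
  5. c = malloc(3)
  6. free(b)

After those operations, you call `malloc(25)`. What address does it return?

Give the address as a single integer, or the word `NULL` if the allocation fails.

Answer: 3

Derivation:
Op 1: a = malloc(18) -> a = 0; heap: [0-17 ALLOC][18-54 FREE]
Op 2: b = malloc(13) -> b = 18; heap: [0-17 ALLOC][18-30 ALLOC][31-54 FREE]
Op 3: free(a) -> (freed a); heap: [0-17 FREE][18-30 ALLOC][31-54 FREE]
Op 4: b = realloc(b, 3) -> b = 18; heap: [0-17 FREE][18-20 ALLOC][21-54 FREE]
Op 5: c = malloc(3) -> c = 0; heap: [0-2 ALLOC][3-17 FREE][18-20 ALLOC][21-54 FREE]
Op 6: free(b) -> (freed b); heap: [0-2 ALLOC][3-54 FREE]
malloc(25): first-fit scan over [0-2 ALLOC][3-54 FREE] -> 3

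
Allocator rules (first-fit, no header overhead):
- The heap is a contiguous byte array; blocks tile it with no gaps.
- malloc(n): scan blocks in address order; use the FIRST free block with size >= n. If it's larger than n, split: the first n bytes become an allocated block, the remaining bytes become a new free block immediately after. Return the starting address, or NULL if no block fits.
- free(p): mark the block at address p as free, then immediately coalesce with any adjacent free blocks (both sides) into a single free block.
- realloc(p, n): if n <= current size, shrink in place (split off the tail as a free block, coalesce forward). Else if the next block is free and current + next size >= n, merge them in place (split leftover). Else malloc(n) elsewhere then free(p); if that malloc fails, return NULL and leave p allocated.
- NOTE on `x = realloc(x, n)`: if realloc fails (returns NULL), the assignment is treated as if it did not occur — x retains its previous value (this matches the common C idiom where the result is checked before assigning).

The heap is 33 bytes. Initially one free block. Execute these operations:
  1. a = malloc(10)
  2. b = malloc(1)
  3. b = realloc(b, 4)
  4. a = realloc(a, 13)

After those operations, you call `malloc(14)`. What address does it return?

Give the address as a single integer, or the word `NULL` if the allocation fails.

Answer: NULL

Derivation:
Op 1: a = malloc(10) -> a = 0; heap: [0-9 ALLOC][10-32 FREE]
Op 2: b = malloc(1) -> b = 10; heap: [0-9 ALLOC][10-10 ALLOC][11-32 FREE]
Op 3: b = realloc(b, 4) -> b = 10; heap: [0-9 ALLOC][10-13 ALLOC][14-32 FREE]
Op 4: a = realloc(a, 13) -> a = 14; heap: [0-9 FREE][10-13 ALLOC][14-26 ALLOC][27-32 FREE]
malloc(14): first-fit scan over [0-9 FREE][10-13 ALLOC][14-26 ALLOC][27-32 FREE] -> NULL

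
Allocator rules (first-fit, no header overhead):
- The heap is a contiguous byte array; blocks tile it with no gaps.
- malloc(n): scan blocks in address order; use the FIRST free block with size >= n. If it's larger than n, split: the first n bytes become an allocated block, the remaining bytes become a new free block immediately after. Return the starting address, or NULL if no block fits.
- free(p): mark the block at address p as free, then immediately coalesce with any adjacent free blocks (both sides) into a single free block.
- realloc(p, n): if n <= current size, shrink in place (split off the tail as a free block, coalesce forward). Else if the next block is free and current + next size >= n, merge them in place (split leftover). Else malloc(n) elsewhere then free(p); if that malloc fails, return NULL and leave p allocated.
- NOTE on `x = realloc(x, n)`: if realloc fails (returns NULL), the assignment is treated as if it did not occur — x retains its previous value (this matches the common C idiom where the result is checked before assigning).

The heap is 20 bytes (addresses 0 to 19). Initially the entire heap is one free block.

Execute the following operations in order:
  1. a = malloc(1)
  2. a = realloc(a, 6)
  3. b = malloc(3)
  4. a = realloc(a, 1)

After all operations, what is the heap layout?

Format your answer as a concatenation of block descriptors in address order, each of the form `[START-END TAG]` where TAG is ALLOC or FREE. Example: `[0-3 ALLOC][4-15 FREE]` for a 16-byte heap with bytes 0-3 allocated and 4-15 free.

Answer: [0-0 ALLOC][1-5 FREE][6-8 ALLOC][9-19 FREE]

Derivation:
Op 1: a = malloc(1) -> a = 0; heap: [0-0 ALLOC][1-19 FREE]
Op 2: a = realloc(a, 6) -> a = 0; heap: [0-5 ALLOC][6-19 FREE]
Op 3: b = malloc(3) -> b = 6; heap: [0-5 ALLOC][6-8 ALLOC][9-19 FREE]
Op 4: a = realloc(a, 1) -> a = 0; heap: [0-0 ALLOC][1-5 FREE][6-8 ALLOC][9-19 FREE]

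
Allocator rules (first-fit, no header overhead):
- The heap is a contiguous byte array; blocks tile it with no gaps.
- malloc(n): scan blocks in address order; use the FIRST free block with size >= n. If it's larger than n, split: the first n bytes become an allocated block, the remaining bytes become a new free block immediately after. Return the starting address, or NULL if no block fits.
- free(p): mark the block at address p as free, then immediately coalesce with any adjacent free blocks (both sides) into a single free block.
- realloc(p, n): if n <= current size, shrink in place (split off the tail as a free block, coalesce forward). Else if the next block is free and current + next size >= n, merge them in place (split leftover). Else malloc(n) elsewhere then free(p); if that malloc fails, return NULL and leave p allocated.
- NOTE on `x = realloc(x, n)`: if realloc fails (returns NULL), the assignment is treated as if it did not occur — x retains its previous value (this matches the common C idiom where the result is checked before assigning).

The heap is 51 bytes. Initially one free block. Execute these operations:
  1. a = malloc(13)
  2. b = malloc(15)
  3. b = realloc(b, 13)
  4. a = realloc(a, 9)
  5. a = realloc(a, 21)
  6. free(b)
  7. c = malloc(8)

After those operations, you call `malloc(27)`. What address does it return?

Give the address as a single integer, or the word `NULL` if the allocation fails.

Op 1: a = malloc(13) -> a = 0; heap: [0-12 ALLOC][13-50 FREE]
Op 2: b = malloc(15) -> b = 13; heap: [0-12 ALLOC][13-27 ALLOC][28-50 FREE]
Op 3: b = realloc(b, 13) -> b = 13; heap: [0-12 ALLOC][13-25 ALLOC][26-50 FREE]
Op 4: a = realloc(a, 9) -> a = 0; heap: [0-8 ALLOC][9-12 FREE][13-25 ALLOC][26-50 FREE]
Op 5: a = realloc(a, 21) -> a = 26; heap: [0-12 FREE][13-25 ALLOC][26-46 ALLOC][47-50 FREE]
Op 6: free(b) -> (freed b); heap: [0-25 FREE][26-46 ALLOC][47-50 FREE]
Op 7: c = malloc(8) -> c = 0; heap: [0-7 ALLOC][8-25 FREE][26-46 ALLOC][47-50 FREE]
malloc(27): first-fit scan over [0-7 ALLOC][8-25 FREE][26-46 ALLOC][47-50 FREE] -> NULL

Answer: NULL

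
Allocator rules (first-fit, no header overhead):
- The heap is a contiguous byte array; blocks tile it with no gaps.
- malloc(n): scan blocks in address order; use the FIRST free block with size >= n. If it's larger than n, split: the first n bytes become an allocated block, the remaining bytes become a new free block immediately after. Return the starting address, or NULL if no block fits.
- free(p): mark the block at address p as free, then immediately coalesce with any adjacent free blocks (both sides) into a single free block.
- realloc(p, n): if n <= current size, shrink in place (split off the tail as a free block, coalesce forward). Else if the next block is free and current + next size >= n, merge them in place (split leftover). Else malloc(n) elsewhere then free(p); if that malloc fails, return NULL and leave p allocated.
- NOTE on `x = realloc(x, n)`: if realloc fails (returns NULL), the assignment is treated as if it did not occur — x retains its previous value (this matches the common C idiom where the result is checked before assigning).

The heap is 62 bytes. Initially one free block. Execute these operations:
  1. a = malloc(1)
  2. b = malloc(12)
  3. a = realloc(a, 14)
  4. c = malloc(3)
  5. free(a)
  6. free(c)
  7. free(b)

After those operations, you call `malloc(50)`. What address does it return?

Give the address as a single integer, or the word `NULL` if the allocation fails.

Op 1: a = malloc(1) -> a = 0; heap: [0-0 ALLOC][1-61 FREE]
Op 2: b = malloc(12) -> b = 1; heap: [0-0 ALLOC][1-12 ALLOC][13-61 FREE]
Op 3: a = realloc(a, 14) -> a = 13; heap: [0-0 FREE][1-12 ALLOC][13-26 ALLOC][27-61 FREE]
Op 4: c = malloc(3) -> c = 27; heap: [0-0 FREE][1-12 ALLOC][13-26 ALLOC][27-29 ALLOC][30-61 FREE]
Op 5: free(a) -> (freed a); heap: [0-0 FREE][1-12 ALLOC][13-26 FREE][27-29 ALLOC][30-61 FREE]
Op 6: free(c) -> (freed c); heap: [0-0 FREE][1-12 ALLOC][13-61 FREE]
Op 7: free(b) -> (freed b); heap: [0-61 FREE]
malloc(50): first-fit scan over [0-61 FREE] -> 0

Answer: 0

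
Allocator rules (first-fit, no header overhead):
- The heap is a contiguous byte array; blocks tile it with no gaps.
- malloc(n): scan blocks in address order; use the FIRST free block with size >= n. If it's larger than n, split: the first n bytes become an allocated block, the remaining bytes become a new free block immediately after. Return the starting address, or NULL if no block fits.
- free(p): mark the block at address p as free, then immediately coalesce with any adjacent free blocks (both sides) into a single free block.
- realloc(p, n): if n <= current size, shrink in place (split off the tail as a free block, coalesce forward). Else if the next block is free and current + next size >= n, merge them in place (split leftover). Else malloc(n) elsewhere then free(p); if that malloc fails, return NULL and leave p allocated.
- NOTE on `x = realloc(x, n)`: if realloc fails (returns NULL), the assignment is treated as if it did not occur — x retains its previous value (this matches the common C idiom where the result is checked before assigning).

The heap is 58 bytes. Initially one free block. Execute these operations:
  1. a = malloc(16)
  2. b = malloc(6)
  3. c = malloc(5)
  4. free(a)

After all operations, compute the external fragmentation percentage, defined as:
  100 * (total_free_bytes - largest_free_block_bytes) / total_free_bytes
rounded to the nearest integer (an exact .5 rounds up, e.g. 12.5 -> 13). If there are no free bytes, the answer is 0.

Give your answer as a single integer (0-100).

Answer: 34

Derivation:
Op 1: a = malloc(16) -> a = 0; heap: [0-15 ALLOC][16-57 FREE]
Op 2: b = malloc(6) -> b = 16; heap: [0-15 ALLOC][16-21 ALLOC][22-57 FREE]
Op 3: c = malloc(5) -> c = 22; heap: [0-15 ALLOC][16-21 ALLOC][22-26 ALLOC][27-57 FREE]
Op 4: free(a) -> (freed a); heap: [0-15 FREE][16-21 ALLOC][22-26 ALLOC][27-57 FREE]
Free blocks: [16 31] total_free=47 largest=31 -> 100*(47-31)/47 = 1600/47 ≈ 34.043 -> rounds to 34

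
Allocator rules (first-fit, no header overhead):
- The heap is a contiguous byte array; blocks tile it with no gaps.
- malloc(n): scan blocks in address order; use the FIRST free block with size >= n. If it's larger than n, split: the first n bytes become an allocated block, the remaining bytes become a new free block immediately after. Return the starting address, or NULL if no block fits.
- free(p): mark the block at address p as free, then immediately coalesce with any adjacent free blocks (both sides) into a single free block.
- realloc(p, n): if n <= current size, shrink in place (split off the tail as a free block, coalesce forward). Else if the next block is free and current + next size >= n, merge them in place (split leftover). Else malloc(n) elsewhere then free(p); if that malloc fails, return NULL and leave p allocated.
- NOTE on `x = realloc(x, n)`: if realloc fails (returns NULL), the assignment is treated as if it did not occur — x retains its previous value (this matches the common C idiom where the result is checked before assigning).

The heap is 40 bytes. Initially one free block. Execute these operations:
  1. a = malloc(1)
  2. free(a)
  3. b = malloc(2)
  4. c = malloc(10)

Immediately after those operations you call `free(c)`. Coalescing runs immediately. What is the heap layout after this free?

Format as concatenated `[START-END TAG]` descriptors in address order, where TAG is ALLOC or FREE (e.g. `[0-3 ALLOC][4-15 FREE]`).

Op 1: a = malloc(1) -> a = 0; heap: [0-0 ALLOC][1-39 FREE]
Op 2: free(a) -> (freed a); heap: [0-39 FREE]
Op 3: b = malloc(2) -> b = 0; heap: [0-1 ALLOC][2-39 FREE]
Op 4: c = malloc(10) -> c = 2; heap: [0-1 ALLOC][2-11 ALLOC][12-39 FREE]
free(c): c = 2 -> block [2-11 ALLOC]; mark free, coalesce with adjacent free neighbors -> [0-1 ALLOC][2-39 FREE]

Answer: [0-1 ALLOC][2-39 FREE]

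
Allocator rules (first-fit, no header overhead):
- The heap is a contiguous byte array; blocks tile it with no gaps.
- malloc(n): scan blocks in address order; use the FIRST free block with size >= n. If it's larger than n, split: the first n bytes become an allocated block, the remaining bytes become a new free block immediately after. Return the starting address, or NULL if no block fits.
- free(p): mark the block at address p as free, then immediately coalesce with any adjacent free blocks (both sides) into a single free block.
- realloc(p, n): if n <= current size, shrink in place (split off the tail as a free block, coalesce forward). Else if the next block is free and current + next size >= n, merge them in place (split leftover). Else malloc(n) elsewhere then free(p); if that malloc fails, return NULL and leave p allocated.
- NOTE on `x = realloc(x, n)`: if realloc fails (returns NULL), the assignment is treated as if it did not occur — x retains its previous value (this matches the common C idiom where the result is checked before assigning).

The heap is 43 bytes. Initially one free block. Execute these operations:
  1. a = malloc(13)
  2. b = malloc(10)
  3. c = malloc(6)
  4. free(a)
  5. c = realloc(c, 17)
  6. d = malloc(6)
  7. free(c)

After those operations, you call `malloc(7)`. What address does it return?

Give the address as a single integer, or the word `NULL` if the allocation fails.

Answer: 6

Derivation:
Op 1: a = malloc(13) -> a = 0; heap: [0-12 ALLOC][13-42 FREE]
Op 2: b = malloc(10) -> b = 13; heap: [0-12 ALLOC][13-22 ALLOC][23-42 FREE]
Op 3: c = malloc(6) -> c = 23; heap: [0-12 ALLOC][13-22 ALLOC][23-28 ALLOC][29-42 FREE]
Op 4: free(a) -> (freed a); heap: [0-12 FREE][13-22 ALLOC][23-28 ALLOC][29-42 FREE]
Op 5: c = realloc(c, 17) -> c = 23; heap: [0-12 FREE][13-22 ALLOC][23-39 ALLOC][40-42 FREE]
Op 6: d = malloc(6) -> d = 0; heap: [0-5 ALLOC][6-12 FREE][13-22 ALLOC][23-39 ALLOC][40-42 FREE]
Op 7: free(c) -> (freed c); heap: [0-5 ALLOC][6-12 FREE][13-22 ALLOC][23-42 FREE]
malloc(7): first-fit scan over [0-5 ALLOC][6-12 FREE][13-22 ALLOC][23-42 FREE] -> 6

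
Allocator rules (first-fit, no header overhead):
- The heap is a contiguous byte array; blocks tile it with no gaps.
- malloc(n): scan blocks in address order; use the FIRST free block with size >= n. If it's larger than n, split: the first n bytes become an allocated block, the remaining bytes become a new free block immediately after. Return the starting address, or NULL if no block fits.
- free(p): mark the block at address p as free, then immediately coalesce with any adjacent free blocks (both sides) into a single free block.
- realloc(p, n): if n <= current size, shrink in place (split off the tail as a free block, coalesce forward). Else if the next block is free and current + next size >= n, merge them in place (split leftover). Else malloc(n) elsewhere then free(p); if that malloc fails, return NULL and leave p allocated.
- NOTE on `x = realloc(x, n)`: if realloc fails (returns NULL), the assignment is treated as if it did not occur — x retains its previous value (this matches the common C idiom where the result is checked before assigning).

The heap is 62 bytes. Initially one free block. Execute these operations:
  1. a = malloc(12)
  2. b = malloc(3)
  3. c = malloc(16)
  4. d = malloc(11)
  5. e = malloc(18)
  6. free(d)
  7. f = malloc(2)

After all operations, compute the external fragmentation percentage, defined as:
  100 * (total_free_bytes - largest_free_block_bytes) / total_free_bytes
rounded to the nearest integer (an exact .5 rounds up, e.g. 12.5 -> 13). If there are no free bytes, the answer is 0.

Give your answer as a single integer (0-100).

Answer: 18

Derivation:
Op 1: a = malloc(12) -> a = 0; heap: [0-11 ALLOC][12-61 FREE]
Op 2: b = malloc(3) -> b = 12; heap: [0-11 ALLOC][12-14 ALLOC][15-61 FREE]
Op 3: c = malloc(16) -> c = 15; heap: [0-11 ALLOC][12-14 ALLOC][15-30 ALLOC][31-61 FREE]
Op 4: d = malloc(11) -> d = 31; heap: [0-11 ALLOC][12-14 ALLOC][15-30 ALLOC][31-41 ALLOC][42-61 FREE]
Op 5: e = malloc(18) -> e = 42; heap: [0-11 ALLOC][12-14 ALLOC][15-30 ALLOC][31-41 ALLOC][42-59 ALLOC][60-61 FREE]
Op 6: free(d) -> (freed d); heap: [0-11 ALLOC][12-14 ALLOC][15-30 ALLOC][31-41 FREE][42-59 ALLOC][60-61 FREE]
Op 7: f = malloc(2) -> f = 31; heap: [0-11 ALLOC][12-14 ALLOC][15-30 ALLOC][31-32 ALLOC][33-41 FREE][42-59 ALLOC][60-61 FREE]
Free blocks: [9 2] total_free=11 largest=9 -> 100*(11-9)/11 = 200/11 ≈ 18.182 -> rounds to 18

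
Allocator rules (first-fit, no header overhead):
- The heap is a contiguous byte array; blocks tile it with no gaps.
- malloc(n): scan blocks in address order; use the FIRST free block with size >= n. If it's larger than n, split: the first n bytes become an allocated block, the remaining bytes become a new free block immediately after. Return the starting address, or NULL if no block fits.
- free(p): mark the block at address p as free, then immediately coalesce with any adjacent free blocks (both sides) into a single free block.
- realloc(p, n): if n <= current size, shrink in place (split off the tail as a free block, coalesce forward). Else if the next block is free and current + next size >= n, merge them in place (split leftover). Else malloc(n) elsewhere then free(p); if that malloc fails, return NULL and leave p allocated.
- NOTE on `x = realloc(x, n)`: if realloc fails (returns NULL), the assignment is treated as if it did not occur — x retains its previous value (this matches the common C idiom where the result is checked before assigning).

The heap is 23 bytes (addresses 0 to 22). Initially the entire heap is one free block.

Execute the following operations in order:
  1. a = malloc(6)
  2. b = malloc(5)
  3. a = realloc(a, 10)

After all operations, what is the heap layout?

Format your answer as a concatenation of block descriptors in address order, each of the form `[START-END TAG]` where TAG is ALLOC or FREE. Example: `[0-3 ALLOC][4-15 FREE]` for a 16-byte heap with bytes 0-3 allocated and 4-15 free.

Answer: [0-5 FREE][6-10 ALLOC][11-20 ALLOC][21-22 FREE]

Derivation:
Op 1: a = malloc(6) -> a = 0; heap: [0-5 ALLOC][6-22 FREE]
Op 2: b = malloc(5) -> b = 6; heap: [0-5 ALLOC][6-10 ALLOC][11-22 FREE]
Op 3: a = realloc(a, 10) -> a = 11; heap: [0-5 FREE][6-10 ALLOC][11-20 ALLOC][21-22 FREE]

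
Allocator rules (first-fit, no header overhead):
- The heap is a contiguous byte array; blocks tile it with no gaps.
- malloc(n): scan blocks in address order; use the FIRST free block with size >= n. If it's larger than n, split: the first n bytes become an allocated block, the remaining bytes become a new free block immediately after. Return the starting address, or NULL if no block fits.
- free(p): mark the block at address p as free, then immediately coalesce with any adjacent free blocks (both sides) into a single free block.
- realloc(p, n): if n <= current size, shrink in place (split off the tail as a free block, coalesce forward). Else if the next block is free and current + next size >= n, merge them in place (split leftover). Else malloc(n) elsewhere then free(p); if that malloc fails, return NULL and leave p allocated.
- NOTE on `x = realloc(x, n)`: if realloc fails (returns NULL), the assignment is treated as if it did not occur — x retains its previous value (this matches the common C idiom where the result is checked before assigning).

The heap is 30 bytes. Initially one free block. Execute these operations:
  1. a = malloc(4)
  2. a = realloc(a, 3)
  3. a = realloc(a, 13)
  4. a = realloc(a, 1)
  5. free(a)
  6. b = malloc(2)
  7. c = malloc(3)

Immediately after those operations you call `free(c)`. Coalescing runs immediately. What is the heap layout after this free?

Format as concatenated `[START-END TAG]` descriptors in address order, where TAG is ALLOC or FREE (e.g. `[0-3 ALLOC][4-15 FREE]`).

Answer: [0-1 ALLOC][2-29 FREE]

Derivation:
Op 1: a = malloc(4) -> a = 0; heap: [0-3 ALLOC][4-29 FREE]
Op 2: a = realloc(a, 3) -> a = 0; heap: [0-2 ALLOC][3-29 FREE]
Op 3: a = realloc(a, 13) -> a = 0; heap: [0-12 ALLOC][13-29 FREE]
Op 4: a = realloc(a, 1) -> a = 0; heap: [0-0 ALLOC][1-29 FREE]
Op 5: free(a) -> (freed a); heap: [0-29 FREE]
Op 6: b = malloc(2) -> b = 0; heap: [0-1 ALLOC][2-29 FREE]
Op 7: c = malloc(3) -> c = 2; heap: [0-1 ALLOC][2-4 ALLOC][5-29 FREE]
free(c): c = 2 -> block [2-4 ALLOC]; mark free, coalesce with adjacent free neighbors -> [0-1 ALLOC][2-29 FREE]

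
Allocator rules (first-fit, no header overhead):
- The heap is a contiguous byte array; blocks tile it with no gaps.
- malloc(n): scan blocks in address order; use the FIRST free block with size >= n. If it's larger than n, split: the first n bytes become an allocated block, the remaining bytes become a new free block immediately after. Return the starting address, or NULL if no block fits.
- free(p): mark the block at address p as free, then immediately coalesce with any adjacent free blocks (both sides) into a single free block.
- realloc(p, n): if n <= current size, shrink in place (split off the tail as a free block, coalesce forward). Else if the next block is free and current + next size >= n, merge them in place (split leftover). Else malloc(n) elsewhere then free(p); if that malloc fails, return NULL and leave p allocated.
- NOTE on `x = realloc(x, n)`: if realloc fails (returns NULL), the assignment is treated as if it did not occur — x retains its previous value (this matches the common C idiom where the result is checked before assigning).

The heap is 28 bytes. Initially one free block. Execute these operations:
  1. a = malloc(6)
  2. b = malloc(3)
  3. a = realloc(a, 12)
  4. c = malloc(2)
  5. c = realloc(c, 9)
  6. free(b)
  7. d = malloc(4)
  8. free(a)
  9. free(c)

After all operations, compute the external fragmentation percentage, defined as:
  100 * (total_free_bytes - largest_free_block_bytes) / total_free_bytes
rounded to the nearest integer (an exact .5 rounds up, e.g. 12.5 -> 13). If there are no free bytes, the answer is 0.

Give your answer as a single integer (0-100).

Answer: 8

Derivation:
Op 1: a = malloc(6) -> a = 0; heap: [0-5 ALLOC][6-27 FREE]
Op 2: b = malloc(3) -> b = 6; heap: [0-5 ALLOC][6-8 ALLOC][9-27 FREE]
Op 3: a = realloc(a, 12) -> a = 9; heap: [0-5 FREE][6-8 ALLOC][9-20 ALLOC][21-27 FREE]
Op 4: c = malloc(2) -> c = 0; heap: [0-1 ALLOC][2-5 FREE][6-8 ALLOC][9-20 ALLOC][21-27 FREE]
Op 5: c = realloc(c, 9) -> NULL (c unchanged); heap: [0-1 ALLOC][2-5 FREE][6-8 ALLOC][9-20 ALLOC][21-27 FREE]
Op 6: free(b) -> (freed b); heap: [0-1 ALLOC][2-8 FREE][9-20 ALLOC][21-27 FREE]
Op 7: d = malloc(4) -> d = 2; heap: [0-1 ALLOC][2-5 ALLOC][6-8 FREE][9-20 ALLOC][21-27 FREE]
Op 8: free(a) -> (freed a); heap: [0-1 ALLOC][2-5 ALLOC][6-27 FREE]
Op 9: free(c) -> (freed c); heap: [0-1 FREE][2-5 ALLOC][6-27 FREE]
Free blocks: [2 22] total_free=24 largest=22 -> 100*(24-22)/24 = 200/24 ≈ 8.333 -> rounds to 8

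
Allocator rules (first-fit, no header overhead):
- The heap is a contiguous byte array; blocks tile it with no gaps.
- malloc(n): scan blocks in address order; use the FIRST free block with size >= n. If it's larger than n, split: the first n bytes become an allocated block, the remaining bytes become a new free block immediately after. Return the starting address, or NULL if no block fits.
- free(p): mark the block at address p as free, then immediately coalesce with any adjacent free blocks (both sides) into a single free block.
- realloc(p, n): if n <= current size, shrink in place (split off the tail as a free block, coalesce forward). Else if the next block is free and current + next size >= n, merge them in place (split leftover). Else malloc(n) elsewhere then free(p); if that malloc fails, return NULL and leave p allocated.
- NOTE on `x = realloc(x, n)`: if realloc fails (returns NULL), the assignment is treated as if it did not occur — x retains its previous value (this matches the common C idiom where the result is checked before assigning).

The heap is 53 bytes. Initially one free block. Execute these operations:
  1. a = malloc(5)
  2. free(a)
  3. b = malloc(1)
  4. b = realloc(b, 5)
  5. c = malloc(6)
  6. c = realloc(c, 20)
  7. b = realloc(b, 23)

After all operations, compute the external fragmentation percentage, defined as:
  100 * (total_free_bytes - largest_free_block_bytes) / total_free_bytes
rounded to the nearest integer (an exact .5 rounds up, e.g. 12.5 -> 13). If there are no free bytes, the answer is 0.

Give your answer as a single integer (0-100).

Answer: 50

Derivation:
Op 1: a = malloc(5) -> a = 0; heap: [0-4 ALLOC][5-52 FREE]
Op 2: free(a) -> (freed a); heap: [0-52 FREE]
Op 3: b = malloc(1) -> b = 0; heap: [0-0 ALLOC][1-52 FREE]
Op 4: b = realloc(b, 5) -> b = 0; heap: [0-4 ALLOC][5-52 FREE]
Op 5: c = malloc(6) -> c = 5; heap: [0-4 ALLOC][5-10 ALLOC][11-52 FREE]
Op 6: c = realloc(c, 20) -> c = 5; heap: [0-4 ALLOC][5-24 ALLOC][25-52 FREE]
Op 7: b = realloc(b, 23) -> b = 25; heap: [0-4 FREE][5-24 ALLOC][25-47 ALLOC][48-52 FREE]
Free blocks: [5 5] total_free=10 largest=5 -> 100*(10-5)/10 = 500/10 = 50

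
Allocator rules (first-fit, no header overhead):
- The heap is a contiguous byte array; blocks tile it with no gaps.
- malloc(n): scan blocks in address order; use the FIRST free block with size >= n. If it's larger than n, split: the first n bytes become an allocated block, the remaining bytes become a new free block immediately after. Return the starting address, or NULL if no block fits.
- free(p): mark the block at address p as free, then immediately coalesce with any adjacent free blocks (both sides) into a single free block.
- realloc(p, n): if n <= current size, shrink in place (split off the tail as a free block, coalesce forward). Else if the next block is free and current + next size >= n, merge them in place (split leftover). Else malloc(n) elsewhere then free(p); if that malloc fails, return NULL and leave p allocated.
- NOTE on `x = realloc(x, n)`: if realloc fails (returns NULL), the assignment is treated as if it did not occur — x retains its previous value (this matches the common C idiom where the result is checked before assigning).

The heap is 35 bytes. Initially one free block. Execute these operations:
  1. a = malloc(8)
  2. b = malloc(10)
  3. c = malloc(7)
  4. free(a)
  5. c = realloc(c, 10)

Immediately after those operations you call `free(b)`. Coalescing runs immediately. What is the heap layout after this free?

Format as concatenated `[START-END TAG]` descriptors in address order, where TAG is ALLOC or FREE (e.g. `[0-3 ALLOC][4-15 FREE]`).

Op 1: a = malloc(8) -> a = 0; heap: [0-7 ALLOC][8-34 FREE]
Op 2: b = malloc(10) -> b = 8; heap: [0-7 ALLOC][8-17 ALLOC][18-34 FREE]
Op 3: c = malloc(7) -> c = 18; heap: [0-7 ALLOC][8-17 ALLOC][18-24 ALLOC][25-34 FREE]
Op 4: free(a) -> (freed a); heap: [0-7 FREE][8-17 ALLOC][18-24 ALLOC][25-34 FREE]
Op 5: c = realloc(c, 10) -> c = 18; heap: [0-7 FREE][8-17 ALLOC][18-27 ALLOC][28-34 FREE]
free(b): b = 8 -> block [8-17 ALLOC]; mark free, coalesce with adjacent free neighbors -> [0-17 FREE][18-27 ALLOC][28-34 FREE]

Answer: [0-17 FREE][18-27 ALLOC][28-34 FREE]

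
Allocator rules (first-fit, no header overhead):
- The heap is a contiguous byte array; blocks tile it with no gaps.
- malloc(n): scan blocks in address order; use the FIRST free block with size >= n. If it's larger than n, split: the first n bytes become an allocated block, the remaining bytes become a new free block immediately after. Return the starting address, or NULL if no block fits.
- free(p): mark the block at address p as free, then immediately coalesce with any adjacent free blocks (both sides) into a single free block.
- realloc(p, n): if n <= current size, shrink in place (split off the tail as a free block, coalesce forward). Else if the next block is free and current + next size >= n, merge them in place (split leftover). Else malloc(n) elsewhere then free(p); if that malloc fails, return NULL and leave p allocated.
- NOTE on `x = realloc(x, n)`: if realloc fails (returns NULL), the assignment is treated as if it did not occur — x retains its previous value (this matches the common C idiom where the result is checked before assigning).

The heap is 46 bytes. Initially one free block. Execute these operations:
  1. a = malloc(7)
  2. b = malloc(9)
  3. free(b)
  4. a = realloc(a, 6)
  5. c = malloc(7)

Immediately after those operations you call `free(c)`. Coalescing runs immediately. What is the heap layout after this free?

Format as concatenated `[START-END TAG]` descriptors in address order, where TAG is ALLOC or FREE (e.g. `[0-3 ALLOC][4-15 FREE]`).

Op 1: a = malloc(7) -> a = 0; heap: [0-6 ALLOC][7-45 FREE]
Op 2: b = malloc(9) -> b = 7; heap: [0-6 ALLOC][7-15 ALLOC][16-45 FREE]
Op 3: free(b) -> (freed b); heap: [0-6 ALLOC][7-45 FREE]
Op 4: a = realloc(a, 6) -> a = 0; heap: [0-5 ALLOC][6-45 FREE]
Op 5: c = malloc(7) -> c = 6; heap: [0-5 ALLOC][6-12 ALLOC][13-45 FREE]
free(c): c = 6 -> block [6-12 ALLOC]; mark free, coalesce with adjacent free neighbors -> [0-5 ALLOC][6-45 FREE]

Answer: [0-5 ALLOC][6-45 FREE]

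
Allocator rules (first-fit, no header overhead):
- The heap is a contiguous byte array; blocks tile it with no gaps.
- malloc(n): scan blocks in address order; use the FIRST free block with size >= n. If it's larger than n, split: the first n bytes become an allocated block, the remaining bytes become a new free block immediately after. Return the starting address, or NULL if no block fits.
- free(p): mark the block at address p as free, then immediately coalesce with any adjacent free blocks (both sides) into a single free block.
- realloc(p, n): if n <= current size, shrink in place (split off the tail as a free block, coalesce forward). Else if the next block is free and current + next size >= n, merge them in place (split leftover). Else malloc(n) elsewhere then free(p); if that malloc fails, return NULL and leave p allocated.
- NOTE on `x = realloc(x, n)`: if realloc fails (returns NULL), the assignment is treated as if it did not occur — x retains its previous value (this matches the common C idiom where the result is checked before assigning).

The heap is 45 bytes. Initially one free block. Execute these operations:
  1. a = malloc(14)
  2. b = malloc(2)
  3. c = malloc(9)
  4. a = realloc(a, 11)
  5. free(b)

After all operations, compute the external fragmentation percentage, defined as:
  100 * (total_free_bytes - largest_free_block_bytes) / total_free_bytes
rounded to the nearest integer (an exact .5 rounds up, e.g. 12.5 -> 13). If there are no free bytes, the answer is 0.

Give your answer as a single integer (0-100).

Answer: 20

Derivation:
Op 1: a = malloc(14) -> a = 0; heap: [0-13 ALLOC][14-44 FREE]
Op 2: b = malloc(2) -> b = 14; heap: [0-13 ALLOC][14-15 ALLOC][16-44 FREE]
Op 3: c = malloc(9) -> c = 16; heap: [0-13 ALLOC][14-15 ALLOC][16-24 ALLOC][25-44 FREE]
Op 4: a = realloc(a, 11) -> a = 0; heap: [0-10 ALLOC][11-13 FREE][14-15 ALLOC][16-24 ALLOC][25-44 FREE]
Op 5: free(b) -> (freed b); heap: [0-10 ALLOC][11-15 FREE][16-24 ALLOC][25-44 FREE]
Free blocks: [5 20] total_free=25 largest=20 -> 100*(25-20)/25 = 500/25 = 20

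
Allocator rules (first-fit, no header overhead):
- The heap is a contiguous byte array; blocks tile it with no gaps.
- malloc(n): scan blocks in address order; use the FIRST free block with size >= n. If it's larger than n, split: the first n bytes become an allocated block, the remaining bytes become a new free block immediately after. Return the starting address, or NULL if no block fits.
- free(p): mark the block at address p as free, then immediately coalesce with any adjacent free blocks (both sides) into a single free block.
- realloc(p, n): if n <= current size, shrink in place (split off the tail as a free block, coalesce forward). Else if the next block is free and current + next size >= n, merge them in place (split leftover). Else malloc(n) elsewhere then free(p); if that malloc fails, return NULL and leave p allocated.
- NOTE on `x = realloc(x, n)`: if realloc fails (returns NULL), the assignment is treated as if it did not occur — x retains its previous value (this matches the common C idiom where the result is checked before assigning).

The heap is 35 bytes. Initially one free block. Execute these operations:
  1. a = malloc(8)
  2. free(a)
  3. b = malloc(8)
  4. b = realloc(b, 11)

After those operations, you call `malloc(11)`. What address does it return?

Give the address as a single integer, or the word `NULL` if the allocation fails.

Answer: 11

Derivation:
Op 1: a = malloc(8) -> a = 0; heap: [0-7 ALLOC][8-34 FREE]
Op 2: free(a) -> (freed a); heap: [0-34 FREE]
Op 3: b = malloc(8) -> b = 0; heap: [0-7 ALLOC][8-34 FREE]
Op 4: b = realloc(b, 11) -> b = 0; heap: [0-10 ALLOC][11-34 FREE]
malloc(11): first-fit scan over [0-10 ALLOC][11-34 FREE] -> 11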